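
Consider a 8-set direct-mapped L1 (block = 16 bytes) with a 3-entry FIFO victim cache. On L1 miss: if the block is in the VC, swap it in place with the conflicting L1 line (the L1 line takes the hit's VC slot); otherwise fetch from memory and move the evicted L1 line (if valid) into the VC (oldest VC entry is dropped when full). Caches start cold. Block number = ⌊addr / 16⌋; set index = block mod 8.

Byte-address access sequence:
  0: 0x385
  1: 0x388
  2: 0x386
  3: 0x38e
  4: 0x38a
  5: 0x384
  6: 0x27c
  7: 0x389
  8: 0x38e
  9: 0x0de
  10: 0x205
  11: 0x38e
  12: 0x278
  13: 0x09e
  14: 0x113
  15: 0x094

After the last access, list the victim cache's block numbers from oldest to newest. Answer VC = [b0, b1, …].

VC = [32, 17]

#0 0x385→b56/s0 MISS; vc=[]
#1 0x388→b56/s0 L1-HIT; vc=[]
#2 0x386→b56/s0 L1-HIT; vc=[]
#3 0x38e→b56/s0 L1-HIT; vc=[]
#4 0x38a→b56/s0 L1-HIT; vc=[]
#5 0x384→b56/s0 L1-HIT; vc=[]
#6 0x27c→b39/s7 MISS; vc=[]
#7 0x389→b56/s0 L1-HIT; vc=[]
#8 0x38e→b56/s0 L1-HIT; vc=[]
#9 0xde→b13/s5 MISS; vc=[]
#10 0x205→b32/s0 MISS; vc=[56]
#11 0x38e→b56/s0 VC-HIT; vc=[32]
#12 0x278→b39/s7 L1-HIT; vc=[32]
#13 0x9e→b9/s1 MISS; vc=[32]
#14 0x113→b17/s1 MISS; vc=[32,9]
#15 0x94→b9/s1 VC-HIT; vc=[32,17]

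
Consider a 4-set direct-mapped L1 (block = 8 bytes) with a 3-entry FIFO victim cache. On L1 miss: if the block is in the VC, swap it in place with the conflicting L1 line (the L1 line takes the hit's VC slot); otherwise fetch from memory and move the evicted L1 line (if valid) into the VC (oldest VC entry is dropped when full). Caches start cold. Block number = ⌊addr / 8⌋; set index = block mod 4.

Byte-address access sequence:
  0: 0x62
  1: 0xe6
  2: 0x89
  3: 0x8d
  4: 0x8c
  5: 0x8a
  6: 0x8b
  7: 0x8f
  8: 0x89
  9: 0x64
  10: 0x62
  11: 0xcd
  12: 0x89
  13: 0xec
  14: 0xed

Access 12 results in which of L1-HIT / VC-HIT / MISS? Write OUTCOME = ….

OUTCOME = VC-HIT

#0 0x62→b12/s0 MISS; vc=[]
#1 0xe6→b28/s0 MISS; vc=[12]
#2 0x89→b17/s1 MISS; vc=[12]
#3 0x8d→b17/s1 L1-HIT; vc=[12]
#4 0x8c→b17/s1 L1-HIT; vc=[12]
#5 0x8a→b17/s1 L1-HIT; vc=[12]
#6 0x8b→b17/s1 L1-HIT; vc=[12]
#7 0x8f→b17/s1 L1-HIT; vc=[12]
#8 0x89→b17/s1 L1-HIT; vc=[12]
#9 0x64→b12/s0 VC-HIT; vc=[28]
#10 0x62→b12/s0 L1-HIT; vc=[28]
#11 0xcd→b25/s1 MISS; vc=[28,17]
#12 0x89→b17/s1 VC-HIT; vc=[28,25]
#13 0xec→b29/s1 MISS; vc=[28,25,17]
#14 0xed→b29/s1 L1-HIT; vc=[28,25,17]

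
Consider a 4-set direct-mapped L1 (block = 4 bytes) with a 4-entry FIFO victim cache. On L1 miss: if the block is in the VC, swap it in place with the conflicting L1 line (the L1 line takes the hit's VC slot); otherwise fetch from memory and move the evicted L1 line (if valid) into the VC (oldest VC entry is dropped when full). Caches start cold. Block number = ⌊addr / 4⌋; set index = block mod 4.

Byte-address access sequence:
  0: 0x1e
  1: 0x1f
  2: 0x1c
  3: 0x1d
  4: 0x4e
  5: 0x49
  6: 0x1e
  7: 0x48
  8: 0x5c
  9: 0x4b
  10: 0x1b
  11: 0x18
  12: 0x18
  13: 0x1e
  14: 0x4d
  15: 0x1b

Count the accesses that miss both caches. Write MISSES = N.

0: 0x1e (blk 7, set 3) → MISS  vc=[]
1: 0x1f (blk 7, set 3) → L1-HIT  vc=[]
2: 0x1c (blk 7, set 3) → L1-HIT  vc=[]
3: 0x1d (blk 7, set 3) → L1-HIT  vc=[]
4: 0x4e (blk 19, set 3) → MISS  vc=[7]
5: 0x49 (blk 18, set 2) → MISS  vc=[7]
6: 0x1e (blk 7, set 3) → VC-HIT  vc=[19]
7: 0x48 (blk 18, set 2) → L1-HIT  vc=[19]
8: 0x5c (blk 23, set 3) → MISS  vc=[19, 7]
9: 0x4b (blk 18, set 2) → L1-HIT  vc=[19, 7]
10: 0x1b (blk 6, set 2) → MISS  vc=[19, 7, 18]
11: 0x18 (blk 6, set 2) → L1-HIT  vc=[19, 7, 18]
12: 0x18 (blk 6, set 2) → L1-HIT  vc=[19, 7, 18]
13: 0x1e (blk 7, set 3) → VC-HIT  vc=[19, 23, 18]
14: 0x4d (blk 19, set 3) → VC-HIT  vc=[7, 23, 18]
15: 0x1b (blk 6, set 2) → L1-HIT  vc=[7, 23, 18]

MISSES = 5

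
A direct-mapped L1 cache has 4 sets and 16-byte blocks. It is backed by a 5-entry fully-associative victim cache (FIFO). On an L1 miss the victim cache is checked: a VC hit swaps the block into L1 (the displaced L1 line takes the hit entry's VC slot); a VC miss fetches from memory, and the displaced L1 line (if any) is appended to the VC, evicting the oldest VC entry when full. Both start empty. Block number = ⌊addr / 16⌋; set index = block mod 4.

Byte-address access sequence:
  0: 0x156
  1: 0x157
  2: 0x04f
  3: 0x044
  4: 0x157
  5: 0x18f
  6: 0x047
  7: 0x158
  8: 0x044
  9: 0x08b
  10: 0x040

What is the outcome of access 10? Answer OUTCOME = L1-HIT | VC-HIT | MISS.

OUTCOME = VC-HIT

  [0] addr=0x156 blk=21 s=1: MISS | VC []
  [1] addr=0x157 blk=21 s=1: L1-HIT | VC []
  [2] addr=0x4f blk=4 s=0: MISS | VC []
  [3] addr=0x44 blk=4 s=0: L1-HIT | VC []
  [4] addr=0x157 blk=21 s=1: L1-HIT | VC []
  [5] addr=0x18f blk=24 s=0: MISS | VC [4]
  [6] addr=0x47 blk=4 s=0: VC-HIT | VC [24]
  [7] addr=0x158 blk=21 s=1: L1-HIT | VC [24]
  [8] addr=0x44 blk=4 s=0: L1-HIT | VC [24]
  [9] addr=0x8b blk=8 s=0: MISS | VC [24, 4]
  [10] addr=0x40 blk=4 s=0: VC-HIT | VC [24, 8]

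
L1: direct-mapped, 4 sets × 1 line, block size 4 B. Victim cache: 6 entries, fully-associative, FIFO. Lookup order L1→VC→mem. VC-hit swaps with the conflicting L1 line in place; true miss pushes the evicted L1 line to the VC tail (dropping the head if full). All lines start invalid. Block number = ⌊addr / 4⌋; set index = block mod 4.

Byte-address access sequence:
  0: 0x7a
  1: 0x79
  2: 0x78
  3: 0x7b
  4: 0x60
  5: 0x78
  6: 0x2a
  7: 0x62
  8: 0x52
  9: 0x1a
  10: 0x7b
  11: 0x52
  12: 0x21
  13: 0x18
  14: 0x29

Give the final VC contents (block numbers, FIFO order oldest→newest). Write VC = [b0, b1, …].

  [0] addr=0x7a blk=30 s=2: MISS | VC []
  [1] addr=0x79 blk=30 s=2: L1-HIT | VC []
  [2] addr=0x78 blk=30 s=2: L1-HIT | VC []
  [3] addr=0x7b blk=30 s=2: L1-HIT | VC []
  [4] addr=0x60 blk=24 s=0: MISS | VC []
  [5] addr=0x78 blk=30 s=2: L1-HIT | VC []
  [6] addr=0x2a blk=10 s=2: MISS | VC [30]
  [7] addr=0x62 blk=24 s=0: L1-HIT | VC [30]
  [8] addr=0x52 blk=20 s=0: MISS | VC [30, 24]
  [9] addr=0x1a blk=6 s=2: MISS | VC [30, 24, 10]
  [10] addr=0x7b blk=30 s=2: VC-HIT | VC [6, 24, 10]
  [11] addr=0x52 blk=20 s=0: L1-HIT | VC [6, 24, 10]
  [12] addr=0x21 blk=8 s=0: MISS | VC [6, 24, 10, 20]
  [13] addr=0x18 blk=6 s=2: VC-HIT | VC [30, 24, 10, 20]
  [14] addr=0x29 blk=10 s=2: VC-HIT | VC [30, 24, 6, 20]

VC = [30, 24, 6, 20]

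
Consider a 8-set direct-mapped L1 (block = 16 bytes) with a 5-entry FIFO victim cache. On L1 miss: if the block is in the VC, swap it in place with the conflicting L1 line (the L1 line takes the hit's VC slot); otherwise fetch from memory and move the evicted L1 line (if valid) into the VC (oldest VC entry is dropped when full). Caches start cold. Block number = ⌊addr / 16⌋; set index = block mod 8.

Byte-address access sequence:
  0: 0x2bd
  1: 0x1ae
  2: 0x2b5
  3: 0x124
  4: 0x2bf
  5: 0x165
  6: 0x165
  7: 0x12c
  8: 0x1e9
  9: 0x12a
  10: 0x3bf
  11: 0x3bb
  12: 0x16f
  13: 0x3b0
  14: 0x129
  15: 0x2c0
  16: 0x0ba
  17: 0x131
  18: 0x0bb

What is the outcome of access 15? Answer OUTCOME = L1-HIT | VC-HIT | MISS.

OUTCOME = MISS

#0 0x2bd→b43/s3 MISS; vc=[]
#1 0x1ae→b26/s2 MISS; vc=[]
#2 0x2b5→b43/s3 L1-HIT; vc=[]
#3 0x124→b18/s2 MISS; vc=[26]
#4 0x2bf→b43/s3 L1-HIT; vc=[26]
#5 0x165→b22/s6 MISS; vc=[26]
#6 0x165→b22/s6 L1-HIT; vc=[26]
#7 0x12c→b18/s2 L1-HIT; vc=[26]
#8 0x1e9→b30/s6 MISS; vc=[26,22]
#9 0x12a→b18/s2 L1-HIT; vc=[26,22]
#10 0x3bf→b59/s3 MISS; vc=[26,22,43]
#11 0x3bb→b59/s3 L1-HIT; vc=[26,22,43]
#12 0x16f→b22/s6 VC-HIT; vc=[26,30,43]
#13 0x3b0→b59/s3 L1-HIT; vc=[26,30,43]
#14 0x129→b18/s2 L1-HIT; vc=[26,30,43]
#15 0x2c0→b44/s4 MISS; vc=[26,30,43]
#16 0xba→b11/s3 MISS; vc=[26,30,43,59]
#17 0x131→b19/s3 MISS; vc=[26,30,43,59,11]
#18 0xbb→b11/s3 VC-HIT; vc=[26,30,43,59,19]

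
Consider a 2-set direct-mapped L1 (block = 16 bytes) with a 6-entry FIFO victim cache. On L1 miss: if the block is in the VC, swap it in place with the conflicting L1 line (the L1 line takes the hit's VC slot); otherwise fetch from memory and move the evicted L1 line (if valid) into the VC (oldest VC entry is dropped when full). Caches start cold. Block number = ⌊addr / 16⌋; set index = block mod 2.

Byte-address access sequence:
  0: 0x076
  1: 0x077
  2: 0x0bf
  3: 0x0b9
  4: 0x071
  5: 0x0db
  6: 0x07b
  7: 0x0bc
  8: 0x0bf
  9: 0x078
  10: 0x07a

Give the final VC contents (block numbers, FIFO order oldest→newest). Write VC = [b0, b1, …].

  [0] addr=0x76 blk=7 s=1: MISS | VC []
  [1] addr=0x77 blk=7 s=1: L1-HIT | VC []
  [2] addr=0xbf blk=11 s=1: MISS | VC [7]
  [3] addr=0xb9 blk=11 s=1: L1-HIT | VC [7]
  [4] addr=0x71 blk=7 s=1: VC-HIT | VC [11]
  [5] addr=0xdb blk=13 s=1: MISS | VC [11, 7]
  [6] addr=0x7b blk=7 s=1: VC-HIT | VC [11, 13]
  [7] addr=0xbc blk=11 s=1: VC-HIT | VC [7, 13]
  [8] addr=0xbf blk=11 s=1: L1-HIT | VC [7, 13]
  [9] addr=0x78 blk=7 s=1: VC-HIT | VC [11, 13]
  [10] addr=0x7a blk=7 s=1: L1-HIT | VC [11, 13]

VC = [11, 13]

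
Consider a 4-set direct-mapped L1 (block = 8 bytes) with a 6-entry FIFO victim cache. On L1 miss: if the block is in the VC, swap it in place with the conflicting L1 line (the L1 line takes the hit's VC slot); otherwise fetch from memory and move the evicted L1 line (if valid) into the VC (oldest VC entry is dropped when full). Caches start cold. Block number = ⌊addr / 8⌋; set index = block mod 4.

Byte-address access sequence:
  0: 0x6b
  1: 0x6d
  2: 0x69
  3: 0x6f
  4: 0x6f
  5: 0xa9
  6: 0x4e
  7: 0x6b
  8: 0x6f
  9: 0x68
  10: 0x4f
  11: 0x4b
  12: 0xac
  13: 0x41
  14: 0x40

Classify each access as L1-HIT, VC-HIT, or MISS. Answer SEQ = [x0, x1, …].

SEQ = [MISS, L1-HIT, L1-HIT, L1-HIT, L1-HIT, MISS, MISS, VC-HIT, L1-HIT, L1-HIT, VC-HIT, L1-HIT, VC-HIT, MISS, L1-HIT]

#0 0x6b→b13/s1 MISS; vc=[]
#1 0x6d→b13/s1 L1-HIT; vc=[]
#2 0x69→b13/s1 L1-HIT; vc=[]
#3 0x6f→b13/s1 L1-HIT; vc=[]
#4 0x6f→b13/s1 L1-HIT; vc=[]
#5 0xa9→b21/s1 MISS; vc=[13]
#6 0x4e→b9/s1 MISS; vc=[13,21]
#7 0x6b→b13/s1 VC-HIT; vc=[9,21]
#8 0x6f→b13/s1 L1-HIT; vc=[9,21]
#9 0x68→b13/s1 L1-HIT; vc=[9,21]
#10 0x4f→b9/s1 VC-HIT; vc=[13,21]
#11 0x4b→b9/s1 L1-HIT; vc=[13,21]
#12 0xac→b21/s1 VC-HIT; vc=[13,9]
#13 0x41→b8/s0 MISS; vc=[13,9]
#14 0x40→b8/s0 L1-HIT; vc=[13,9]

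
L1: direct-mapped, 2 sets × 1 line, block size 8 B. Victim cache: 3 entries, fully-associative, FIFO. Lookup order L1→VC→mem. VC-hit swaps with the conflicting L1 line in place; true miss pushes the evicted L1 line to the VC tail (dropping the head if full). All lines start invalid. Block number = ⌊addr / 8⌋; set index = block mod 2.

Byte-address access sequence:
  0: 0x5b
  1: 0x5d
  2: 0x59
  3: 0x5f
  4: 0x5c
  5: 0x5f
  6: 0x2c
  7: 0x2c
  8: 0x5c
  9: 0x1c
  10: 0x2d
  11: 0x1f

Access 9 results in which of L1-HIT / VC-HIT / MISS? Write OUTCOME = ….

#0 0x5b→b11/s1 MISS; vc=[]
#1 0x5d→b11/s1 L1-HIT; vc=[]
#2 0x59→b11/s1 L1-HIT; vc=[]
#3 0x5f→b11/s1 L1-HIT; vc=[]
#4 0x5c→b11/s1 L1-HIT; vc=[]
#5 0x5f→b11/s1 L1-HIT; vc=[]
#6 0x2c→b5/s1 MISS; vc=[11]
#7 0x2c→b5/s1 L1-HIT; vc=[11]
#8 0x5c→b11/s1 VC-HIT; vc=[5]
#9 0x1c→b3/s1 MISS; vc=[5,11]
#10 0x2d→b5/s1 VC-HIT; vc=[3,11]
#11 0x1f→b3/s1 VC-HIT; vc=[5,11]

OUTCOME = MISS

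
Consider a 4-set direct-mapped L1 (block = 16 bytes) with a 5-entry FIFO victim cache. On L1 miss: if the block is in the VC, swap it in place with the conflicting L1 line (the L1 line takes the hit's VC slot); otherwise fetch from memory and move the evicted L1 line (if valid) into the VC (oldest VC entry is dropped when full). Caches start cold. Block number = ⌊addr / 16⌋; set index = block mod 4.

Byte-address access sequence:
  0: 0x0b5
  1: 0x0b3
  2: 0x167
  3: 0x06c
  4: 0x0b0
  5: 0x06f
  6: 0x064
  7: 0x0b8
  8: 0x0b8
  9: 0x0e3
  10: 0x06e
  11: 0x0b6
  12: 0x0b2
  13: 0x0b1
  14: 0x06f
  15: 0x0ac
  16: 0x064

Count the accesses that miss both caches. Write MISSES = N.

MISSES = 5

  [0] addr=0xb5 blk=11 s=3: MISS | VC []
  [1] addr=0xb3 blk=11 s=3: L1-HIT | VC []
  [2] addr=0x167 blk=22 s=2: MISS | VC []
  [3] addr=0x6c blk=6 s=2: MISS | VC [22]
  [4] addr=0xb0 blk=11 s=3: L1-HIT | VC [22]
  [5] addr=0x6f blk=6 s=2: L1-HIT | VC [22]
  [6] addr=0x64 blk=6 s=2: L1-HIT | VC [22]
  [7] addr=0xb8 blk=11 s=3: L1-HIT | VC [22]
  [8] addr=0xb8 blk=11 s=3: L1-HIT | VC [22]
  [9] addr=0xe3 blk=14 s=2: MISS | VC [22, 6]
  [10] addr=0x6e blk=6 s=2: VC-HIT | VC [22, 14]
  [11] addr=0xb6 blk=11 s=3: L1-HIT | VC [22, 14]
  [12] addr=0xb2 blk=11 s=3: L1-HIT | VC [22, 14]
  [13] addr=0xb1 blk=11 s=3: L1-HIT | VC [22, 14]
  [14] addr=0x6f blk=6 s=2: L1-HIT | VC [22, 14]
  [15] addr=0xac blk=10 s=2: MISS | VC [22, 14, 6]
  [16] addr=0x64 blk=6 s=2: VC-HIT | VC [22, 14, 10]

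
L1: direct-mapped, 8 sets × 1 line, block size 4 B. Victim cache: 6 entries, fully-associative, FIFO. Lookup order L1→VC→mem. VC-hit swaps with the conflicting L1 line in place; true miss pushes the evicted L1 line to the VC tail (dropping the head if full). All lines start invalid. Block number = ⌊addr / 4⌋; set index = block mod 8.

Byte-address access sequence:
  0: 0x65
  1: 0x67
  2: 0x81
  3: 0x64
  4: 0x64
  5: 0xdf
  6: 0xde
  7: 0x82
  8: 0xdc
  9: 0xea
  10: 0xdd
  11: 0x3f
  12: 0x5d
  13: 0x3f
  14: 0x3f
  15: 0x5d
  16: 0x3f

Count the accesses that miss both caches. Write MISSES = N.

0: 0x65 (blk 25, set 1) → MISS  vc=[]
1: 0x67 (blk 25, set 1) → L1-HIT  vc=[]
2: 0x81 (blk 32, set 0) → MISS  vc=[]
3: 0x64 (blk 25, set 1) → L1-HIT  vc=[]
4: 0x64 (blk 25, set 1) → L1-HIT  vc=[]
5: 0xdf (blk 55, set 7) → MISS  vc=[]
6: 0xde (blk 55, set 7) → L1-HIT  vc=[]
7: 0x82 (blk 32, set 0) → L1-HIT  vc=[]
8: 0xdc (blk 55, set 7) → L1-HIT  vc=[]
9: 0xea (blk 58, set 2) → MISS  vc=[]
10: 0xdd (blk 55, set 7) → L1-HIT  vc=[]
11: 0x3f (blk 15, set 7) → MISS  vc=[55]
12: 0x5d (blk 23, set 7) → MISS  vc=[55, 15]
13: 0x3f (blk 15, set 7) → VC-HIT  vc=[55, 23]
14: 0x3f (blk 15, set 7) → L1-HIT  vc=[55, 23]
15: 0x5d (blk 23, set 7) → VC-HIT  vc=[55, 15]
16: 0x3f (blk 15, set 7) → VC-HIT  vc=[55, 23]

MISSES = 6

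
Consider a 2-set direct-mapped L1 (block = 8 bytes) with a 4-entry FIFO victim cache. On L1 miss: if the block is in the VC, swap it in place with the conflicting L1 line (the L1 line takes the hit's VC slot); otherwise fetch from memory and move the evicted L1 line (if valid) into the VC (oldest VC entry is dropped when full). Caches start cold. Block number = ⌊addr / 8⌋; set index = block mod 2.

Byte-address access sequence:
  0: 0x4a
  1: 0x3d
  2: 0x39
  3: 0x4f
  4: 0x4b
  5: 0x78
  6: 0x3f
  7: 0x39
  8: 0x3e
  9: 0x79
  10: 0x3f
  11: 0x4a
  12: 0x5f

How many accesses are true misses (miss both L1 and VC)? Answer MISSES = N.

  [0] addr=0x4a blk=9 s=1: MISS | VC []
  [1] addr=0x3d blk=7 s=1: MISS | VC [9]
  [2] addr=0x39 blk=7 s=1: L1-HIT | VC [9]
  [3] addr=0x4f blk=9 s=1: VC-HIT | VC [7]
  [4] addr=0x4b blk=9 s=1: L1-HIT | VC [7]
  [5] addr=0x78 blk=15 s=1: MISS | VC [7, 9]
  [6] addr=0x3f blk=7 s=1: VC-HIT | VC [15, 9]
  [7] addr=0x39 blk=7 s=1: L1-HIT | VC [15, 9]
  [8] addr=0x3e blk=7 s=1: L1-HIT | VC [15, 9]
  [9] addr=0x79 blk=15 s=1: VC-HIT | VC [7, 9]
  [10] addr=0x3f blk=7 s=1: VC-HIT | VC [15, 9]
  [11] addr=0x4a blk=9 s=1: VC-HIT | VC [15, 7]
  [12] addr=0x5f blk=11 s=1: MISS | VC [15, 7, 9]

MISSES = 4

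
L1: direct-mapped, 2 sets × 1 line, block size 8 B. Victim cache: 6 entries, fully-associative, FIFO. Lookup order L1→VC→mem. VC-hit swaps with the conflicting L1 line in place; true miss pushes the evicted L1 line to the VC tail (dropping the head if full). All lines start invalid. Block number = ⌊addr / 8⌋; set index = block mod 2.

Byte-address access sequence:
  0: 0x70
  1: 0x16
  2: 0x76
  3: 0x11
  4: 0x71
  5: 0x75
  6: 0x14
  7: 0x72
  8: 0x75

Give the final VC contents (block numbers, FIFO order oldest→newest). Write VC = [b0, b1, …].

0: 0x70 (blk 14, set 0) → MISS  vc=[]
1: 0x16 (blk 2, set 0) → MISS  vc=[14]
2: 0x76 (blk 14, set 0) → VC-HIT  vc=[2]
3: 0x11 (blk 2, set 0) → VC-HIT  vc=[14]
4: 0x71 (blk 14, set 0) → VC-HIT  vc=[2]
5: 0x75 (blk 14, set 0) → L1-HIT  vc=[2]
6: 0x14 (blk 2, set 0) → VC-HIT  vc=[14]
7: 0x72 (blk 14, set 0) → VC-HIT  vc=[2]
8: 0x75 (blk 14, set 0) → L1-HIT  vc=[2]

VC = [2]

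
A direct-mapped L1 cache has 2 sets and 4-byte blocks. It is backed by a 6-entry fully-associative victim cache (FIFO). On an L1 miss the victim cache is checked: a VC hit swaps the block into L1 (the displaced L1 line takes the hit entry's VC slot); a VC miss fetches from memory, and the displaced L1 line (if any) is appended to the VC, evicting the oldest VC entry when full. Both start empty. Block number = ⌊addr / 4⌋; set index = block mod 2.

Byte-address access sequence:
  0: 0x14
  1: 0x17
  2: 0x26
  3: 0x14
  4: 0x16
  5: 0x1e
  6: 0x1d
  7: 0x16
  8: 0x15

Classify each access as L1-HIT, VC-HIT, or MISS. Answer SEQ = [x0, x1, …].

SEQ = [MISS, L1-HIT, MISS, VC-HIT, L1-HIT, MISS, L1-HIT, VC-HIT, L1-HIT]

  [0] addr=0x14 blk=5 s=1: MISS | VC []
  [1] addr=0x17 blk=5 s=1: L1-HIT | VC []
  [2] addr=0x26 blk=9 s=1: MISS | VC [5]
  [3] addr=0x14 blk=5 s=1: VC-HIT | VC [9]
  [4] addr=0x16 blk=5 s=1: L1-HIT | VC [9]
  [5] addr=0x1e blk=7 s=1: MISS | VC [9, 5]
  [6] addr=0x1d blk=7 s=1: L1-HIT | VC [9, 5]
  [7] addr=0x16 blk=5 s=1: VC-HIT | VC [9, 7]
  [8] addr=0x15 blk=5 s=1: L1-HIT | VC [9, 7]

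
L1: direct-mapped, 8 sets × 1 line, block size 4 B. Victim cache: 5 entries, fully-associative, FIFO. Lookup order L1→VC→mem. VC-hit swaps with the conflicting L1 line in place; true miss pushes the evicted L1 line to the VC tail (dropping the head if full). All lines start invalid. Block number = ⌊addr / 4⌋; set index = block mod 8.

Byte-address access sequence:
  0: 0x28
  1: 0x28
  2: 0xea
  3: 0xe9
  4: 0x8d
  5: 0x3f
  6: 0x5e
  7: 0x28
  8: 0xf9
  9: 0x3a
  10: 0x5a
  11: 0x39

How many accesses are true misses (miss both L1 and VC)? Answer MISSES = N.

MISSES = 8

0: 0x28 (blk 10, set 2) → MISS  vc=[]
1: 0x28 (blk 10, set 2) → L1-HIT  vc=[]
2: 0xea (blk 58, set 2) → MISS  vc=[10]
3: 0xe9 (blk 58, set 2) → L1-HIT  vc=[10]
4: 0x8d (blk 35, set 3) → MISS  vc=[10]
5: 0x3f (blk 15, set 7) → MISS  vc=[10]
6: 0x5e (blk 23, set 7) → MISS  vc=[10, 15]
7: 0x28 (blk 10, set 2) → VC-HIT  vc=[58, 15]
8: 0xf9 (blk 62, set 6) → MISS  vc=[58, 15]
9: 0x3a (blk 14, set 6) → MISS  vc=[58, 15, 62]
10: 0x5a (blk 22, set 6) → MISS  vc=[58, 15, 62, 14]
11: 0x39 (blk 14, set 6) → VC-HIT  vc=[58, 15, 62, 22]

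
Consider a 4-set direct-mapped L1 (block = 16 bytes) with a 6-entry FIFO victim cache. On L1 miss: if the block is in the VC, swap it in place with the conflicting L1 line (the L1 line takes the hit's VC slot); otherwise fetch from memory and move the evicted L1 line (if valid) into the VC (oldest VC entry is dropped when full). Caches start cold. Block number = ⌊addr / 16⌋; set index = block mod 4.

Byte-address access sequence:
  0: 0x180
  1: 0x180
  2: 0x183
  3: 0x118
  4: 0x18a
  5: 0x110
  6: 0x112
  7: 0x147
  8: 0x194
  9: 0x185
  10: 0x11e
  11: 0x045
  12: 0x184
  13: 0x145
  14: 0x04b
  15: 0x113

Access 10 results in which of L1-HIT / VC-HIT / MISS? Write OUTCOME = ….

OUTCOME = VC-HIT

#0 0x180→b24/s0 MISS; vc=[]
#1 0x180→b24/s0 L1-HIT; vc=[]
#2 0x183→b24/s0 L1-HIT; vc=[]
#3 0x118→b17/s1 MISS; vc=[]
#4 0x18a→b24/s0 L1-HIT; vc=[]
#5 0x110→b17/s1 L1-HIT; vc=[]
#6 0x112→b17/s1 L1-HIT; vc=[]
#7 0x147→b20/s0 MISS; vc=[24]
#8 0x194→b25/s1 MISS; vc=[24,17]
#9 0x185→b24/s0 VC-HIT; vc=[20,17]
#10 0x11e→b17/s1 VC-HIT; vc=[20,25]
#11 0x45→b4/s0 MISS; vc=[20,25,24]
#12 0x184→b24/s0 VC-HIT; vc=[20,25,4]
#13 0x145→b20/s0 VC-HIT; vc=[24,25,4]
#14 0x4b→b4/s0 VC-HIT; vc=[24,25,20]
#15 0x113→b17/s1 L1-HIT; vc=[24,25,20]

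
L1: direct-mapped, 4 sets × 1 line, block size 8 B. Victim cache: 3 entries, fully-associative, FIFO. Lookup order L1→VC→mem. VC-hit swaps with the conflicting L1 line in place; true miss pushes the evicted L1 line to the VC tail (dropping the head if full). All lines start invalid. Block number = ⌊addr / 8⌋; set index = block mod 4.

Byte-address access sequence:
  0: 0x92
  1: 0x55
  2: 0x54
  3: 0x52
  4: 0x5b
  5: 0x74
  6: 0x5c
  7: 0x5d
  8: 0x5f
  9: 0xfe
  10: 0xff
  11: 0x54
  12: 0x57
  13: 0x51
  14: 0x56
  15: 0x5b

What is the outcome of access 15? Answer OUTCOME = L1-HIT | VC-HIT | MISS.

OUTCOME = VC-HIT

  [0] addr=0x92 blk=18 s=2: MISS | VC []
  [1] addr=0x55 blk=10 s=2: MISS | VC [18]
  [2] addr=0x54 blk=10 s=2: L1-HIT | VC [18]
  [3] addr=0x52 blk=10 s=2: L1-HIT | VC [18]
  [4] addr=0x5b blk=11 s=3: MISS | VC [18]
  [5] addr=0x74 blk=14 s=2: MISS | VC [18, 10]
  [6] addr=0x5c blk=11 s=3: L1-HIT | VC [18, 10]
  [7] addr=0x5d blk=11 s=3: L1-HIT | VC [18, 10]
  [8] addr=0x5f blk=11 s=3: L1-HIT | VC [18, 10]
  [9] addr=0xfe blk=31 s=3: MISS | VC [18, 10, 11]
  [10] addr=0xff blk=31 s=3: L1-HIT | VC [18, 10, 11]
  [11] addr=0x54 blk=10 s=2: VC-HIT | VC [18, 14, 11]
  [12] addr=0x57 blk=10 s=2: L1-HIT | VC [18, 14, 11]
  [13] addr=0x51 blk=10 s=2: L1-HIT | VC [18, 14, 11]
  [14] addr=0x56 blk=10 s=2: L1-HIT | VC [18, 14, 11]
  [15] addr=0x5b blk=11 s=3: VC-HIT | VC [18, 14, 31]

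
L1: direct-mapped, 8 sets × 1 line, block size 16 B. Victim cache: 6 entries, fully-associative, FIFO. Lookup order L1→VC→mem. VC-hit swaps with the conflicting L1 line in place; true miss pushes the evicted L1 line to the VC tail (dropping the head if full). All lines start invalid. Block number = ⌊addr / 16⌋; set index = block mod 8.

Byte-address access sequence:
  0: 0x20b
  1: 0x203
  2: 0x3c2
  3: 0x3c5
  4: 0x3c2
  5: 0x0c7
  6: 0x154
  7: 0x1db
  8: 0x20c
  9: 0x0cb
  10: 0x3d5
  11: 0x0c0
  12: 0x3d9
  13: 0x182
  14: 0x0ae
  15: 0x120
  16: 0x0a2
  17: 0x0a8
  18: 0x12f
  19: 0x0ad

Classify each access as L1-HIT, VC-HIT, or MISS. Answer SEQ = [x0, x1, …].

  [0] addr=0x20b blk=32 s=0: MISS | VC []
  [1] addr=0x203 blk=32 s=0: L1-HIT | VC []
  [2] addr=0x3c2 blk=60 s=4: MISS | VC []
  [3] addr=0x3c5 blk=60 s=4: L1-HIT | VC []
  [4] addr=0x3c2 blk=60 s=4: L1-HIT | VC []
  [5] addr=0xc7 blk=12 s=4: MISS | VC [60]
  [6] addr=0x154 blk=21 s=5: MISS | VC [60]
  [7] addr=0x1db blk=29 s=5: MISS | VC [60, 21]
  [8] addr=0x20c blk=32 s=0: L1-HIT | VC [60, 21]
  [9] addr=0xcb blk=12 s=4: L1-HIT | VC [60, 21]
  [10] addr=0x3d5 blk=61 s=5: MISS | VC [60, 21, 29]
  [11] addr=0xc0 blk=12 s=4: L1-HIT | VC [60, 21, 29]
  [12] addr=0x3d9 blk=61 s=5: L1-HIT | VC [60, 21, 29]
  [13] addr=0x182 blk=24 s=0: MISS | VC [60, 21, 29, 32]
  [14] addr=0xae blk=10 s=2: MISS | VC [60, 21, 29, 32]
  [15] addr=0x120 blk=18 s=2: MISS | VC [60, 21, 29, 32, 10]
  [16] addr=0xa2 blk=10 s=2: VC-HIT | VC [60, 21, 29, 32, 18]
  [17] addr=0xa8 blk=10 s=2: L1-HIT | VC [60, 21, 29, 32, 18]
  [18] addr=0x12f blk=18 s=2: VC-HIT | VC [60, 21, 29, 32, 10]
  [19] addr=0xad blk=10 s=2: VC-HIT | VC [60, 21, 29, 32, 18]

SEQ = [MISS, L1-HIT, MISS, L1-HIT, L1-HIT, MISS, MISS, MISS, L1-HIT, L1-HIT, MISS, L1-HIT, L1-HIT, MISS, MISS, MISS, VC-HIT, L1-HIT, VC-HIT, VC-HIT]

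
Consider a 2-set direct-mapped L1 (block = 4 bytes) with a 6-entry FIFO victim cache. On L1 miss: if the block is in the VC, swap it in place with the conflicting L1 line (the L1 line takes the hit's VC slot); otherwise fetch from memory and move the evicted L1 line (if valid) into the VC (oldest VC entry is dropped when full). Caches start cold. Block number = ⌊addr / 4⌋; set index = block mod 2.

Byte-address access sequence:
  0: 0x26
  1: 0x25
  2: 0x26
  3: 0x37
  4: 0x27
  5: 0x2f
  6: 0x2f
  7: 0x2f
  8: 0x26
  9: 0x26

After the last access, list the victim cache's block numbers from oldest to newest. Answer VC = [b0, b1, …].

VC = [13, 11]

#0 0x26→b9/s1 MISS; vc=[]
#1 0x25→b9/s1 L1-HIT; vc=[]
#2 0x26→b9/s1 L1-HIT; vc=[]
#3 0x37→b13/s1 MISS; vc=[9]
#4 0x27→b9/s1 VC-HIT; vc=[13]
#5 0x2f→b11/s1 MISS; vc=[13,9]
#6 0x2f→b11/s1 L1-HIT; vc=[13,9]
#7 0x2f→b11/s1 L1-HIT; vc=[13,9]
#8 0x26→b9/s1 VC-HIT; vc=[13,11]
#9 0x26→b9/s1 L1-HIT; vc=[13,11]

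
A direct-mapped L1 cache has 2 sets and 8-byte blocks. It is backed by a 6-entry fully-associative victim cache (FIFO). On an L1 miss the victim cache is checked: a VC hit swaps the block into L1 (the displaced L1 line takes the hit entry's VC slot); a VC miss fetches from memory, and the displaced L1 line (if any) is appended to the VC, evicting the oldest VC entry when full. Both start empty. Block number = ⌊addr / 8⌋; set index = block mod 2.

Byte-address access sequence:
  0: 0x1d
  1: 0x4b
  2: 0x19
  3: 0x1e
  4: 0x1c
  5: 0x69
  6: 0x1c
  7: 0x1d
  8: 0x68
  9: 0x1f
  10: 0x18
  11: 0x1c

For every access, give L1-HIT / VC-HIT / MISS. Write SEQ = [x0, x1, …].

SEQ = [MISS, MISS, VC-HIT, L1-HIT, L1-HIT, MISS, VC-HIT, L1-HIT, VC-HIT, VC-HIT, L1-HIT, L1-HIT]

  [0] addr=0x1d blk=3 s=1: MISS | VC []
  [1] addr=0x4b blk=9 s=1: MISS | VC [3]
  [2] addr=0x19 blk=3 s=1: VC-HIT | VC [9]
  [3] addr=0x1e blk=3 s=1: L1-HIT | VC [9]
  [4] addr=0x1c blk=3 s=1: L1-HIT | VC [9]
  [5] addr=0x69 blk=13 s=1: MISS | VC [9, 3]
  [6] addr=0x1c blk=3 s=1: VC-HIT | VC [9, 13]
  [7] addr=0x1d blk=3 s=1: L1-HIT | VC [9, 13]
  [8] addr=0x68 blk=13 s=1: VC-HIT | VC [9, 3]
  [9] addr=0x1f blk=3 s=1: VC-HIT | VC [9, 13]
  [10] addr=0x18 blk=3 s=1: L1-HIT | VC [9, 13]
  [11] addr=0x1c blk=3 s=1: L1-HIT | VC [9, 13]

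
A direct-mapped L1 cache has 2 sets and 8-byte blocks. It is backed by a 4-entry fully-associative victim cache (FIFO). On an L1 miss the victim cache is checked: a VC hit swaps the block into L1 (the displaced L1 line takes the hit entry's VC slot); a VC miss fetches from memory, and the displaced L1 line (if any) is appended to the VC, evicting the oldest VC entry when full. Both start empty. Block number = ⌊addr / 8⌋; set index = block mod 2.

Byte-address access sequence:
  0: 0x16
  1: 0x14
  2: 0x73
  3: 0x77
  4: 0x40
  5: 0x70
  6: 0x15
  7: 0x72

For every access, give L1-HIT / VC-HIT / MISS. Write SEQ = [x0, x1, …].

  [0] addr=0x16 blk=2 s=0: MISS | VC []
  [1] addr=0x14 blk=2 s=0: L1-HIT | VC []
  [2] addr=0x73 blk=14 s=0: MISS | VC [2]
  [3] addr=0x77 blk=14 s=0: L1-HIT | VC [2]
  [4] addr=0x40 blk=8 s=0: MISS | VC [2, 14]
  [5] addr=0x70 blk=14 s=0: VC-HIT | VC [2, 8]
  [6] addr=0x15 blk=2 s=0: VC-HIT | VC [14, 8]
  [7] addr=0x72 blk=14 s=0: VC-HIT | VC [2, 8]

SEQ = [MISS, L1-HIT, MISS, L1-HIT, MISS, VC-HIT, VC-HIT, VC-HIT]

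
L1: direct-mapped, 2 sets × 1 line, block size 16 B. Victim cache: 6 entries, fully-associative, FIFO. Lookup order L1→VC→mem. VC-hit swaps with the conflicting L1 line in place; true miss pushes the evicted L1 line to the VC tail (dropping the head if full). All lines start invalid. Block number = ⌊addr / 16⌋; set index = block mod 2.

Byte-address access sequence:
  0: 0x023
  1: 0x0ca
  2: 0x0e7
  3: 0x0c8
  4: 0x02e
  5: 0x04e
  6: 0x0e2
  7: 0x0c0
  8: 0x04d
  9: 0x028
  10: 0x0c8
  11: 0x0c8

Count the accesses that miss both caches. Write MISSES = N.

MISSES = 4

0: 0x23 (blk 2, set 0) → MISS  vc=[]
1: 0xca (blk 12, set 0) → MISS  vc=[2]
2: 0xe7 (blk 14, set 0) → MISS  vc=[2, 12]
3: 0xc8 (blk 12, set 0) → VC-HIT  vc=[2, 14]
4: 0x2e (blk 2, set 0) → VC-HIT  vc=[12, 14]
5: 0x4e (blk 4, set 0) → MISS  vc=[12, 14, 2]
6: 0xe2 (blk 14, set 0) → VC-HIT  vc=[12, 4, 2]
7: 0xc0 (blk 12, set 0) → VC-HIT  vc=[14, 4, 2]
8: 0x4d (blk 4, set 0) → VC-HIT  vc=[14, 12, 2]
9: 0x28 (blk 2, set 0) → VC-HIT  vc=[14, 12, 4]
10: 0xc8 (blk 12, set 0) → VC-HIT  vc=[14, 2, 4]
11: 0xc8 (blk 12, set 0) → L1-HIT  vc=[14, 2, 4]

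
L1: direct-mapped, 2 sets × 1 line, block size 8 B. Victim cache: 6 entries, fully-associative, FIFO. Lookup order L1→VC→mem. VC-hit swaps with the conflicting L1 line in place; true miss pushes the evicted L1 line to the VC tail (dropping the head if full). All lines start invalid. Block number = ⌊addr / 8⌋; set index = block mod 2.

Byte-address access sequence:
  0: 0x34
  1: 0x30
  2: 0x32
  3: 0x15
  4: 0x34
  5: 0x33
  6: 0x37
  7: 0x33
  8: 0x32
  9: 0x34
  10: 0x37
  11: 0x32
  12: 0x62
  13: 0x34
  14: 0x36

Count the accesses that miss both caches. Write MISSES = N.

  [0] addr=0x34 blk=6 s=0: MISS | VC []
  [1] addr=0x30 blk=6 s=0: L1-HIT | VC []
  [2] addr=0x32 blk=6 s=0: L1-HIT | VC []
  [3] addr=0x15 blk=2 s=0: MISS | VC [6]
  [4] addr=0x34 blk=6 s=0: VC-HIT | VC [2]
  [5] addr=0x33 blk=6 s=0: L1-HIT | VC [2]
  [6] addr=0x37 blk=6 s=0: L1-HIT | VC [2]
  [7] addr=0x33 blk=6 s=0: L1-HIT | VC [2]
  [8] addr=0x32 blk=6 s=0: L1-HIT | VC [2]
  [9] addr=0x34 blk=6 s=0: L1-HIT | VC [2]
  [10] addr=0x37 blk=6 s=0: L1-HIT | VC [2]
  [11] addr=0x32 blk=6 s=0: L1-HIT | VC [2]
  [12] addr=0x62 blk=12 s=0: MISS | VC [2, 6]
  [13] addr=0x34 blk=6 s=0: VC-HIT | VC [2, 12]
  [14] addr=0x36 blk=6 s=0: L1-HIT | VC [2, 12]

MISSES = 3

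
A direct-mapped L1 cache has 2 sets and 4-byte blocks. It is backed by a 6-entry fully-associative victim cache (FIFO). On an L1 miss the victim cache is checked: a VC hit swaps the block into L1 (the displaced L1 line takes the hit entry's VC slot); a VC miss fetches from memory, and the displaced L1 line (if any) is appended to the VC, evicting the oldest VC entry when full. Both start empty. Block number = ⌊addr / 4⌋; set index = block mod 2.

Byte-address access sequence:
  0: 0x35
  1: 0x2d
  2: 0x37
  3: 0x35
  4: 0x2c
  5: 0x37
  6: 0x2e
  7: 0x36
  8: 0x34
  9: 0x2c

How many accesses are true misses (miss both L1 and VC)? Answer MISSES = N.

0: 0x35 (blk 13, set 1) → MISS  vc=[]
1: 0x2d (blk 11, set 1) → MISS  vc=[13]
2: 0x37 (blk 13, set 1) → VC-HIT  vc=[11]
3: 0x35 (blk 13, set 1) → L1-HIT  vc=[11]
4: 0x2c (blk 11, set 1) → VC-HIT  vc=[13]
5: 0x37 (blk 13, set 1) → VC-HIT  vc=[11]
6: 0x2e (blk 11, set 1) → VC-HIT  vc=[13]
7: 0x36 (blk 13, set 1) → VC-HIT  vc=[11]
8: 0x34 (blk 13, set 1) → L1-HIT  vc=[11]
9: 0x2c (blk 11, set 1) → VC-HIT  vc=[13]

MISSES = 2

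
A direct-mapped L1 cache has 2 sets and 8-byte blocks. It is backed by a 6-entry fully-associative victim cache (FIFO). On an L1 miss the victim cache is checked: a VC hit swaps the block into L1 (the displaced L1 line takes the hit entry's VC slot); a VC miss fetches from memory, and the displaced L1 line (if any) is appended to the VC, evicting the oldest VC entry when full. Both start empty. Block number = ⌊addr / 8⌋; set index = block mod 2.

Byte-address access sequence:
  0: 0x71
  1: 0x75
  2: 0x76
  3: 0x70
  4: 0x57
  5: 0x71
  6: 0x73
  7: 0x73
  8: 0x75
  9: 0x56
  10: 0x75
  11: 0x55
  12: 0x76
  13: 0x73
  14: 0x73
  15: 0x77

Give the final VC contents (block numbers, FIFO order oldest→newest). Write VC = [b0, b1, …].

0: 0x71 (blk 14, set 0) → MISS  vc=[]
1: 0x75 (blk 14, set 0) → L1-HIT  vc=[]
2: 0x76 (blk 14, set 0) → L1-HIT  vc=[]
3: 0x70 (blk 14, set 0) → L1-HIT  vc=[]
4: 0x57 (blk 10, set 0) → MISS  vc=[14]
5: 0x71 (blk 14, set 0) → VC-HIT  vc=[10]
6: 0x73 (blk 14, set 0) → L1-HIT  vc=[10]
7: 0x73 (blk 14, set 0) → L1-HIT  vc=[10]
8: 0x75 (blk 14, set 0) → L1-HIT  vc=[10]
9: 0x56 (blk 10, set 0) → VC-HIT  vc=[14]
10: 0x75 (blk 14, set 0) → VC-HIT  vc=[10]
11: 0x55 (blk 10, set 0) → VC-HIT  vc=[14]
12: 0x76 (blk 14, set 0) → VC-HIT  vc=[10]
13: 0x73 (blk 14, set 0) → L1-HIT  vc=[10]
14: 0x73 (blk 14, set 0) → L1-HIT  vc=[10]
15: 0x77 (blk 14, set 0) → L1-HIT  vc=[10]

VC = [10]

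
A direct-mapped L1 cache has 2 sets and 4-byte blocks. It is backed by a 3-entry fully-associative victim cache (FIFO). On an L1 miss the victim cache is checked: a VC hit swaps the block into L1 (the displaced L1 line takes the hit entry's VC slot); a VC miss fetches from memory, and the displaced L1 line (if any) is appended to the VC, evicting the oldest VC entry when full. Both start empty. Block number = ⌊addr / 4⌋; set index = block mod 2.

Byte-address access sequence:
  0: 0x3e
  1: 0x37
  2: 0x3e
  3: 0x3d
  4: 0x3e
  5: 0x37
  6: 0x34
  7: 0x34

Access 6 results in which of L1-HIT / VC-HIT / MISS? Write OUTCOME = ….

OUTCOME = L1-HIT

#0 0x3e→b15/s1 MISS; vc=[]
#1 0x37→b13/s1 MISS; vc=[15]
#2 0x3e→b15/s1 VC-HIT; vc=[13]
#3 0x3d→b15/s1 L1-HIT; vc=[13]
#4 0x3e→b15/s1 L1-HIT; vc=[13]
#5 0x37→b13/s1 VC-HIT; vc=[15]
#6 0x34→b13/s1 L1-HIT; vc=[15]
#7 0x34→b13/s1 L1-HIT; vc=[15]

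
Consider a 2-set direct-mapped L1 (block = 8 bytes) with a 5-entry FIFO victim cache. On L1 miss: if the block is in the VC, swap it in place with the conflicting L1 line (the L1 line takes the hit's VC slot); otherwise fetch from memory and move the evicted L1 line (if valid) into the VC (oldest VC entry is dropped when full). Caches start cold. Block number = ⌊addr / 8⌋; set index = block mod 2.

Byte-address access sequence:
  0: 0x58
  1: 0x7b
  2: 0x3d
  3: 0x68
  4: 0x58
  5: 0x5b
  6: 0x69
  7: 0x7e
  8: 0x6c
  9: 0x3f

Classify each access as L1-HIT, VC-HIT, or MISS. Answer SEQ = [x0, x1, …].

SEQ = [MISS, MISS, MISS, MISS, VC-HIT, L1-HIT, VC-HIT, VC-HIT, VC-HIT, VC-HIT]

  [0] addr=0x58 blk=11 s=1: MISS | VC []
  [1] addr=0x7b blk=15 s=1: MISS | VC [11]
  [2] addr=0x3d blk=7 s=1: MISS | VC [11, 15]
  [3] addr=0x68 blk=13 s=1: MISS | VC [11, 15, 7]
  [4] addr=0x58 blk=11 s=1: VC-HIT | VC [13, 15, 7]
  [5] addr=0x5b blk=11 s=1: L1-HIT | VC [13, 15, 7]
  [6] addr=0x69 blk=13 s=1: VC-HIT | VC [11, 15, 7]
  [7] addr=0x7e blk=15 s=1: VC-HIT | VC [11, 13, 7]
  [8] addr=0x6c blk=13 s=1: VC-HIT | VC [11, 15, 7]
  [9] addr=0x3f blk=7 s=1: VC-HIT | VC [11, 15, 13]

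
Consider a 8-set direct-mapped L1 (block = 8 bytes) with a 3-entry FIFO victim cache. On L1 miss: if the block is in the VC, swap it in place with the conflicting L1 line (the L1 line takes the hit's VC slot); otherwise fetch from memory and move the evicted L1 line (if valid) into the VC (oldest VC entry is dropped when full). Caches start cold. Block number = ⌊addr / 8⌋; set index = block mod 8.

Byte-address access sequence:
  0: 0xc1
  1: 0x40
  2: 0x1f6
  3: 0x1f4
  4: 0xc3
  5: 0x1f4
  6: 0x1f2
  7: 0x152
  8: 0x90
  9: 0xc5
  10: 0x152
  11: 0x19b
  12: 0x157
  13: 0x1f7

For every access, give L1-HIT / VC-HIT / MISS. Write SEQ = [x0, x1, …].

SEQ = [MISS, MISS, MISS, L1-HIT, VC-HIT, L1-HIT, L1-HIT, MISS, MISS, L1-HIT, VC-HIT, MISS, L1-HIT, L1-HIT]

  [0] addr=0xc1 blk=24 s=0: MISS | VC []
  [1] addr=0x40 blk=8 s=0: MISS | VC [24]
  [2] addr=0x1f6 blk=62 s=6: MISS | VC [24]
  [3] addr=0x1f4 blk=62 s=6: L1-HIT | VC [24]
  [4] addr=0xc3 blk=24 s=0: VC-HIT | VC [8]
  [5] addr=0x1f4 blk=62 s=6: L1-HIT | VC [8]
  [6] addr=0x1f2 blk=62 s=6: L1-HIT | VC [8]
  [7] addr=0x152 blk=42 s=2: MISS | VC [8]
  [8] addr=0x90 blk=18 s=2: MISS | VC [8, 42]
  [9] addr=0xc5 blk=24 s=0: L1-HIT | VC [8, 42]
  [10] addr=0x152 blk=42 s=2: VC-HIT | VC [8, 18]
  [11] addr=0x19b blk=51 s=3: MISS | VC [8, 18]
  [12] addr=0x157 blk=42 s=2: L1-HIT | VC [8, 18]
  [13] addr=0x1f7 blk=62 s=6: L1-HIT | VC [8, 18]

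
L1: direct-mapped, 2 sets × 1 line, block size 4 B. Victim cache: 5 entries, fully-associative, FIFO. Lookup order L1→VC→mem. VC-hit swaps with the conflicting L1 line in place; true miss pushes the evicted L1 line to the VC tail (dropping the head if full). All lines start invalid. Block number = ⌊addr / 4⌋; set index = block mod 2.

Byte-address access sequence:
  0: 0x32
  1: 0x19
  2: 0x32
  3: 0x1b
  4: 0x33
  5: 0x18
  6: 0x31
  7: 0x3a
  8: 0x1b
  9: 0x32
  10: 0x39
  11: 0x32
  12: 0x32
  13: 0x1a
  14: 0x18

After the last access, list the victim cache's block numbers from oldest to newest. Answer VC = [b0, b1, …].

VC = [14, 12]

0: 0x32 (blk 12, set 0) → MISS  vc=[]
1: 0x19 (blk 6, set 0) → MISS  vc=[12]
2: 0x32 (blk 12, set 0) → VC-HIT  vc=[6]
3: 0x1b (blk 6, set 0) → VC-HIT  vc=[12]
4: 0x33 (blk 12, set 0) → VC-HIT  vc=[6]
5: 0x18 (blk 6, set 0) → VC-HIT  vc=[12]
6: 0x31 (blk 12, set 0) → VC-HIT  vc=[6]
7: 0x3a (blk 14, set 0) → MISS  vc=[6, 12]
8: 0x1b (blk 6, set 0) → VC-HIT  vc=[14, 12]
9: 0x32 (blk 12, set 0) → VC-HIT  vc=[14, 6]
10: 0x39 (blk 14, set 0) → VC-HIT  vc=[12, 6]
11: 0x32 (blk 12, set 0) → VC-HIT  vc=[14, 6]
12: 0x32 (blk 12, set 0) → L1-HIT  vc=[14, 6]
13: 0x1a (blk 6, set 0) → VC-HIT  vc=[14, 12]
14: 0x18 (blk 6, set 0) → L1-HIT  vc=[14, 12]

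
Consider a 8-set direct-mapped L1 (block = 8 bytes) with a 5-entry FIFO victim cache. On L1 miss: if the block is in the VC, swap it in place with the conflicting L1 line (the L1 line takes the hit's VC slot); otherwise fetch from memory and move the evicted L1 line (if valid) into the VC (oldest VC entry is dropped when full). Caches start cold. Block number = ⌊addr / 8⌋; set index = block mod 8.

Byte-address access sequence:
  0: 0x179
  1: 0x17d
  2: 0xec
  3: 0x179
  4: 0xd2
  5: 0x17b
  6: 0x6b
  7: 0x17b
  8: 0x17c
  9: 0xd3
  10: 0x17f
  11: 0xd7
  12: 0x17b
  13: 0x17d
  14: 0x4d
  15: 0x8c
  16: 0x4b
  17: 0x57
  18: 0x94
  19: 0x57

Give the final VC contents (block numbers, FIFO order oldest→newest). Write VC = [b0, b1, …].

#0 0x179→b47/s7 MISS; vc=[]
#1 0x17d→b47/s7 L1-HIT; vc=[]
#2 0xec→b29/s5 MISS; vc=[]
#3 0x179→b47/s7 L1-HIT; vc=[]
#4 0xd2→b26/s2 MISS; vc=[]
#5 0x17b→b47/s7 L1-HIT; vc=[]
#6 0x6b→b13/s5 MISS; vc=[29]
#7 0x17b→b47/s7 L1-HIT; vc=[29]
#8 0x17c→b47/s7 L1-HIT; vc=[29]
#9 0xd3→b26/s2 L1-HIT; vc=[29]
#10 0x17f→b47/s7 L1-HIT; vc=[29]
#11 0xd7→b26/s2 L1-HIT; vc=[29]
#12 0x17b→b47/s7 L1-HIT; vc=[29]
#13 0x17d→b47/s7 L1-HIT; vc=[29]
#14 0x4d→b9/s1 MISS; vc=[29]
#15 0x8c→b17/s1 MISS; vc=[29,9]
#16 0x4b→b9/s1 VC-HIT; vc=[29,17]
#17 0x57→b10/s2 MISS; vc=[29,17,26]
#18 0x94→b18/s2 MISS; vc=[29,17,26,10]
#19 0x57→b10/s2 VC-HIT; vc=[29,17,26,18]

VC = [29, 17, 26, 18]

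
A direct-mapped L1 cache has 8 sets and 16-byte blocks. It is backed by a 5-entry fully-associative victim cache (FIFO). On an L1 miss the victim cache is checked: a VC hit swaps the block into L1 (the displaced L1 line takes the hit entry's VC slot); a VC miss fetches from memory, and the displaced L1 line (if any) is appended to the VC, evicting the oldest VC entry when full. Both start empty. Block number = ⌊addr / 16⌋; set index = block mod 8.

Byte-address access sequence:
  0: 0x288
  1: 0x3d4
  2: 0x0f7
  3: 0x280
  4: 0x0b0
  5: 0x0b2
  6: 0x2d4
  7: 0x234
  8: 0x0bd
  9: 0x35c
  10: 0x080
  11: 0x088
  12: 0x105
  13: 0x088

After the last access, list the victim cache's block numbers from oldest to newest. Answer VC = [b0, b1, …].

  [0] addr=0x288 blk=40 s=0: MISS | VC []
  [1] addr=0x3d4 blk=61 s=5: MISS | VC []
  [2] addr=0xf7 blk=15 s=7: MISS | VC []
  [3] addr=0x280 blk=40 s=0: L1-HIT | VC []
  [4] addr=0xb0 blk=11 s=3: MISS | VC []
  [5] addr=0xb2 blk=11 s=3: L1-HIT | VC []
  [6] addr=0x2d4 blk=45 s=5: MISS | VC [61]
  [7] addr=0x234 blk=35 s=3: MISS | VC [61, 11]
  [8] addr=0xbd blk=11 s=3: VC-HIT | VC [61, 35]
  [9] addr=0x35c blk=53 s=5: MISS | VC [61, 35, 45]
  [10] addr=0x80 blk=8 s=0: MISS | VC [61, 35, 45, 40]
  [11] addr=0x88 blk=8 s=0: L1-HIT | VC [61, 35, 45, 40]
  [12] addr=0x105 blk=16 s=0: MISS | VC [61, 35, 45, 40, 8]
  [13] addr=0x88 blk=8 s=0: VC-HIT | VC [61, 35, 45, 40, 16]

VC = [61, 35, 45, 40, 16]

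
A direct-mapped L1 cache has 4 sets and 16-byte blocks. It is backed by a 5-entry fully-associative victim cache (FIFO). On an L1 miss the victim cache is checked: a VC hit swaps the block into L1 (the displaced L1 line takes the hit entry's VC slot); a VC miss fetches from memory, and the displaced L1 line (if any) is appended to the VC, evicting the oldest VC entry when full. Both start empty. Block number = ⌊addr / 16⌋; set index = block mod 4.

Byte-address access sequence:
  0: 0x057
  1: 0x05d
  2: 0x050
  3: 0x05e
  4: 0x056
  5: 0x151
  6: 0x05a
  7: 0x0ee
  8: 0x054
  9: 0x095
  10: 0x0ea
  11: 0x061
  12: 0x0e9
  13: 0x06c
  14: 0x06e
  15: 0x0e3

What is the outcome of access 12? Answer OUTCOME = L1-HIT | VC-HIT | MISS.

OUTCOME = VC-HIT

  [0] addr=0x57 blk=5 s=1: MISS | VC []
  [1] addr=0x5d blk=5 s=1: L1-HIT | VC []
  [2] addr=0x50 blk=5 s=1: L1-HIT | VC []
  [3] addr=0x5e blk=5 s=1: L1-HIT | VC []
  [4] addr=0x56 blk=5 s=1: L1-HIT | VC []
  [5] addr=0x151 blk=21 s=1: MISS | VC [5]
  [6] addr=0x5a blk=5 s=1: VC-HIT | VC [21]
  [7] addr=0xee blk=14 s=2: MISS | VC [21]
  [8] addr=0x54 blk=5 s=1: L1-HIT | VC [21]
  [9] addr=0x95 blk=9 s=1: MISS | VC [21, 5]
  [10] addr=0xea blk=14 s=2: L1-HIT | VC [21, 5]
  [11] addr=0x61 blk=6 s=2: MISS | VC [21, 5, 14]
  [12] addr=0xe9 blk=14 s=2: VC-HIT | VC [21, 5, 6]
  [13] addr=0x6c blk=6 s=2: VC-HIT | VC [21, 5, 14]
  [14] addr=0x6e blk=6 s=2: L1-HIT | VC [21, 5, 14]
  [15] addr=0xe3 blk=14 s=2: VC-HIT | VC [21, 5, 6]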